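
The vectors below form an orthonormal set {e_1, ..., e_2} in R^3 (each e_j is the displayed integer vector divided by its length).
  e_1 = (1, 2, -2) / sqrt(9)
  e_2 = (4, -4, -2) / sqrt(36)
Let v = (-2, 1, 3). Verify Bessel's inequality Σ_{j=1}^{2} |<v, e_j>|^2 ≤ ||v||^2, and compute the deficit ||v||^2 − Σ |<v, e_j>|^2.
Σ |<v, e_j>|^2 = 13; ||v||^2 = 14; deficit = 1

Write each e_j = u_j / sqrt(<u_j, u_j>) where u_j is the displayed integer vector. Then <v, e_j> = <v, u_j> / sqrt(<u_j, u_j>), so |<v, e_j>|^2 = <v, u_j>^2 / <u_j, u_j>.
Coefficients: <v, e_1> = -6/sqrt(9), <v, e_2> = -18/sqrt(36).
Square and sum: Σ |<v, e_j>|^2 = 13.
Compute ||v||^2 = v·v = 14.
Deficit = 14 − 13 = 1 ≥ 0, confirming Bessel's inequality. (The deficit equals ||v − Σ <v,e_j> e_j||^2, the squared distance from v to span{e_j}.)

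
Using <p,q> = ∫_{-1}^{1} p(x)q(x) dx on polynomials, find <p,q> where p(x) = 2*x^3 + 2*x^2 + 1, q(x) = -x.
<p,q> = -4/5

Expand the product: p(x)·q(x) = -2*x^4 - 2*x^3 - x.
∫_{-1}^{1} of each monomial x^k gives [2/(k+1) if k even, 0 if k odd]. Integrating term-by-term (or equivalently evaluating the antiderivative F(x) = -2*x^5/5 - x^4/2 - x^2/2 at the endpoints):
  F(1) − F(−1) = -7/5 − (-3/5) = -4/5.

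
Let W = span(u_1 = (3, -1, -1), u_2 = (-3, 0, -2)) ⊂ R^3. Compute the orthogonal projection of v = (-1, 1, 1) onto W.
proj_W(v) = (-51/47, 29/47, 53/47)

Set up U = [u_1 | ... | u_2] ∈ R^(3×2). The projector onto W = col(U) is P = U (U^T U)^(-1) U^T.
Compute U^T U =
  [11, -7]
  [-7, 13],
and U^T v = (-5, 1).
Solve U^T U · c = U^T v for the coefficients: c = (-29/47, -12/47). The projection is proj_W(v) = U c.
Check: (v - proj_W(v)) · u_1 = 0  (should be 0).
Check: (v - proj_W(v)) · u_2 = 0  (should be 0).
Result: proj_W(v) = (-51/47, 29/47, 53/47).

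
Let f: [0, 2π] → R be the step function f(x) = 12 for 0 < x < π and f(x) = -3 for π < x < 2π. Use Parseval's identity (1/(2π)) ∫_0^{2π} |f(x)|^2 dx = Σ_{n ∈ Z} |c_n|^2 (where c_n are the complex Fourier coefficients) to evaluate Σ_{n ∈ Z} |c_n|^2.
Σ |c_n|^2 = 153/2

Parseval equates the L^2 energy of f (normalised by 1/(2π)) with the ℓ^2 sum of its Fourier coefficients: (1/(2π)) ∫_0^{2π} |f|^2 = Σ |c_n|^2.
Compute the left side: (1/(2π)) [∫_0^π 12^2 dx + ∫_π^{2π} (-3)^2 dx] = (1/(2π)) · (144π + 9π) = (144 + 9)/2 = 153/2.
So Σ_{n ∈ Z} |c_n|^2 = 153/2.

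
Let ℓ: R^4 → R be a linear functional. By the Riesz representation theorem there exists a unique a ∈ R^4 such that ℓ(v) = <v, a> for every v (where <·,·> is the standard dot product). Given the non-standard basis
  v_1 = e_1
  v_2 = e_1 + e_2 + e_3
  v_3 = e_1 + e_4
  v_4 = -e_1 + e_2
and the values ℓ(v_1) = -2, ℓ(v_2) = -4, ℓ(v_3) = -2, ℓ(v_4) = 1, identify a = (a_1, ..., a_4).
a = (-2, -1, -1, 0)

Write a = (a_1, ..., a_4) in the standard basis. For each basis vector v_i, ℓ(v_i) = <v_i, a> is a linear equation in the a_j's. Collect the n equations into a matrix system V a = ℓ, where row i of V is v_i (expressed in the standard basis). Since V is invertible (lower-triangular with 1s on the diagonal, up to permutation), solve by back-substitution:
  V =
[[1, 0, 0, 0],
 [1, 1, 1, 0],
 [1, 0, 0, 1],
 [-1, 1, 0, 0]]
  V a = (-2, -4, -2, 1)
Solving gives a = (-2, -1, -1, 0).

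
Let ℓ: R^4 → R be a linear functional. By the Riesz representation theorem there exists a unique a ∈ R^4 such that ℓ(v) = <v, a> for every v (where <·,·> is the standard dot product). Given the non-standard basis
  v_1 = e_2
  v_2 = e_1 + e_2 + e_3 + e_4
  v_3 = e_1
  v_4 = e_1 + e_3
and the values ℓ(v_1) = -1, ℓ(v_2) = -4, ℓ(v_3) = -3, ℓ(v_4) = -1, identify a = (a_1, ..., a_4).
a = (-3, -1, 2, -2)

Write a = (a_1, ..., a_4) in the standard basis. For each basis vector v_i, ℓ(v_i) = <v_i, a> is a linear equation in the a_j's. Collect the n equations into a matrix system V a = ℓ, where row i of V is v_i (expressed in the standard basis). Since V is invertible (lower-triangular with 1s on the diagonal, up to permutation), solve by back-substitution:
  V =
[[0, 1, 0, 0],
 [1, 1, 1, 1],
 [1, 0, 0, 0],
 [1, 0, 1, 0]]
  V a = (-1, -4, -3, -1)
Solving gives a = (-3, -1, 2, -2).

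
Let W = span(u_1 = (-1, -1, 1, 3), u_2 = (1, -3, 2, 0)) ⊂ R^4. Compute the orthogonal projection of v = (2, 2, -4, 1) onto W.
proj_W(v) = (-51/76, 197/76, -135/76, -33/76)

Set up U = [u_1 | ... | u_2] ∈ R^(4×2). The projector onto W = col(U) is P = U (U^T U)^(-1) U^T.
Compute U^T U =
  [12, 4]
  [4, 14],
and U^T v = (-5, -12).
Solve U^T U · c = U^T v for the coefficients: c = (-11/76, -31/38). The projection is proj_W(v) = U c.
Check: (v - proj_W(v)) · u_1 = 0  (should be 0).
Check: (v - proj_W(v)) · u_2 = 0  (should be 0).
Result: proj_W(v) = (-51/76, 197/76, -135/76, -33/76).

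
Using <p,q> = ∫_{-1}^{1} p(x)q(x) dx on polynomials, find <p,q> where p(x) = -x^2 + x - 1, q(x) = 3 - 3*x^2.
<p,q> = -24/5

Expand the product: p(x)·q(x) = 3*x^4 - 3*x^3 + 3*x - 3.
∫_{-1}^{1} of each monomial x^k gives [2/(k+1) if k even, 0 if k odd]. Integrating term-by-term (or equivalently evaluating the antiderivative F(x) = 3*x^5/5 - 3*x^4/4 + 3*x^2/2 - 3*x at the endpoints):
  F(1) − F(−1) = -33/20 − (63/20) = -24/5.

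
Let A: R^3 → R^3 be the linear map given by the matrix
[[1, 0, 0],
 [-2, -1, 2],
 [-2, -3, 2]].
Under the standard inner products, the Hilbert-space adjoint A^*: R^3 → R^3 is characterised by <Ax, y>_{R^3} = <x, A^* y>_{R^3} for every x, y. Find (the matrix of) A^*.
A^* = A^T =
[[1, -2, -2],
 [0, -1, -3],
 [0, 2, 2]]

For real matrices with standard dot products, the defining identity <Ax, y> = <x, A^* y> gives (Ax)^T y = x^T (A^*) y, i.e. x^T A^T y = x^T (A^*) y. Since this holds for all x, y, we must have A^* = A^T. Therefore
A^* =
[[1, -2, -2],
 [0, -1, -3],
 [0, 2, 2]].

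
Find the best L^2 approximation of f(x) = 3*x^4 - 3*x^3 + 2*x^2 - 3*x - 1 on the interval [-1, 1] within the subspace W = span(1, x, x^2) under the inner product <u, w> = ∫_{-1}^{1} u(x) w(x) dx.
g(x) = 32*x^2/7 - 24*x/5 - 44/35

The best approximation g ∈ W is the orthogonal projection of f onto W. Writing g = a_0 + a_1 x + a_2 x^2, the coefficients solve the normal equations G · a = b where
  G_{ij} = <φ_i, φ_j> and b_i = <f, φ_i>, with φ_0 = 1, φ_1 = x, φ_2 = x^2.
G =
  [2, 0, 2/3]
  [0, 2/3, 0]
  [2/3, 0, 2/5],
b = (8/15, -16/5, 104/105).
Solving gives a_0 = -44/35, a_1 = -24/5, a_2 = 32/7, so
  g(x) = 32*x^2/7 - 24*x/5 - 44/35.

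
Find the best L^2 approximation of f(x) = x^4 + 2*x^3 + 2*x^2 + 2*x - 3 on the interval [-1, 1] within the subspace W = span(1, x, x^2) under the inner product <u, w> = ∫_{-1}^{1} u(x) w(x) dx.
g(x) = 20*x^2/7 + 16*x/5 - 108/35

The best approximation g ∈ W is the orthogonal projection of f onto W. Writing g = a_0 + a_1 x + a_2 x^2, the coefficients solve the normal equations G · a = b where
  G_{ij} = <φ_i, φ_j> and b_i = <f, φ_i>, with φ_0 = 1, φ_1 = x, φ_2 = x^2.
G =
  [2, 0, 2/3]
  [0, 2/3, 0]
  [2/3, 0, 2/5],
b = (-64/15, 32/15, -32/35).
Solving gives a_0 = -108/35, a_1 = 16/5, a_2 = 20/7, so
  g(x) = 20*x^2/7 + 16*x/5 - 108/35.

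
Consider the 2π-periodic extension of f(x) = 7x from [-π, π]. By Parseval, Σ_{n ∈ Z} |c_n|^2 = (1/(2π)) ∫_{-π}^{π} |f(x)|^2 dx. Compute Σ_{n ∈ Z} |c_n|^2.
Σ |c_n|^2 = 49π^2/3

Expand and integrate term by term over [-π, π]:
  ∫ (7x)^2 dx = 49·(2π^3/3); ∫ 2·7·(0)·x dx = 0 (odd integrand); ∫ 0^2 dx = 0·2π.
So (1/(2π)) ∫_{-π}^{π} (7x)^2 dx = 49π^2/3 + 0 = 49π^2/3.
Parseval ⇒ Σ |c_n|^2 = 49π^2/3.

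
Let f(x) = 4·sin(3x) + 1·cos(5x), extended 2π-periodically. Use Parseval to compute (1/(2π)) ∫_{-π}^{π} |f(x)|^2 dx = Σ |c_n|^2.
Σ |c_n|^2 = 17/2

Expand |f|^2 and use orthogonality of {sin(nx), cos(mx)} on [-π, π]:
  ∫_{-π}^{π} sin(nx)^2 dx = π, ∫ cos(mx)^2 dx = π, and cross terms integrate to 0.
So ∫_{-π}^{π} f(x)^2 dx = 4^2 · π + 1^2 · π = (16 + 1)π.
Divide by 2π: (16 + 1)/2 = 17/2.
By Parseval, this equals Σ |c_n|^2.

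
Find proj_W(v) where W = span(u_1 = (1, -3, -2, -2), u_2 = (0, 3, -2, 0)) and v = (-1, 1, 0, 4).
proj_W(v) = (-141/209, 405/209, 294/209, 282/209)

Set up U = [u_1 | ... | u_2] ∈ R^(4×2). The projector onto W = col(U) is P = U (U^T U)^(-1) U^T.
Compute U^T U =
  [18, -5]
  [-5, 13],
and U^T v = (-12, 3).
Solve U^T U · c = U^T v for the coefficients: c = (-141/209, -6/209). The projection is proj_W(v) = U c.
Check: (v - proj_W(v)) · u_1 = 0  (should be 0).
Check: (v - proj_W(v)) · u_2 = 0  (should be 0).
Result: proj_W(v) = (-141/209, 405/209, 294/209, 282/209).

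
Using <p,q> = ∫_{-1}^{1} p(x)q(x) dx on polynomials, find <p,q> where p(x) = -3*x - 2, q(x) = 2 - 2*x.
<p,q> = -4

Expand the product: p(x)·q(x) = 6*x^2 - 2*x - 4.
∫_{-1}^{1} of each monomial x^k gives [2/(k+1) if k even, 0 if k odd]. Integrating term-by-term (or equivalently evaluating the antiderivative F(x) = 2*x^3 - x^2 - 4*x at the endpoints):
  F(1) − F(−1) = -3 − (1) = -4.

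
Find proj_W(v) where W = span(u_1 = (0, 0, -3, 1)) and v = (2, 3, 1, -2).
proj_W(v) = (0, 0, 3/2, -1/2)

Set up U = [u_1 | ... | u_1] ∈ R^(4×1). The projector onto W = col(U) is P = U (U^T U)^(-1) U^T.
Compute U^T U =
  [10],
and U^T v = (-5).
Solve U^T U · c = U^T v for the coefficients: c = (-1/2). The projection is proj_W(v) = U c.
Check: (v - proj_W(v)) · u_1 = 0  (should be 0).
Result: proj_W(v) = (0, 0, 3/2, -1/2).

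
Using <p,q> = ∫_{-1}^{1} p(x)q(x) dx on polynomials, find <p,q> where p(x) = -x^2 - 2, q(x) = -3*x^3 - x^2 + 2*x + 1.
<p,q> = -44/15

Expand the product: p(x)·q(x) = 3*x^5 + x^4 + 4*x^3 + x^2 - 4*x - 2.
∫_{-1}^{1} of each monomial x^k gives [2/(k+1) if k even, 0 if k odd]. Integrating term-by-term (or equivalently evaluating the antiderivative F(x) = x^6/2 + x^5/5 + x^4 + x^3/3 - 2*x^2 - 2*x at the endpoints):
  F(1) − F(−1) = -59/30 − (29/30) = -44/15.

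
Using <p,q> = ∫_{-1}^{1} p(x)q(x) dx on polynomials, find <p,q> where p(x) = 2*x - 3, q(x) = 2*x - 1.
<p,q> = 26/3

Expand the product: p(x)·q(x) = 4*x^2 - 8*x + 3.
∫_{-1}^{1} of each monomial x^k gives [2/(k+1) if k even, 0 if k odd]. Integrating term-by-term (or equivalently evaluating the antiderivative F(x) = 4*x^3/3 - 4*x^2 + 3*x at the endpoints):
  F(1) − F(−1) = 1/3 − (-25/3) = 26/3.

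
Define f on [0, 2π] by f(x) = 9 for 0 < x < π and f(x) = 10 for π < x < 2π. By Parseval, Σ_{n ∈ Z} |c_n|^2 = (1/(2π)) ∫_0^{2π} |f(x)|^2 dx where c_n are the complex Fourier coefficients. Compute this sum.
Σ |c_n|^2 = 181/2

Parseval equates the L^2 energy of f (normalised by 1/(2π)) with the ℓ^2 sum of its Fourier coefficients: (1/(2π)) ∫_0^{2π} |f|^2 = Σ |c_n|^2.
Compute the left side: (1/(2π)) [∫_0^π 9^2 dx + ∫_π^{2π} 10^2 dx] = (1/(2π)) · (81π + 100π) = (81 + 100)/2 = 181/2.
So Σ_{n ∈ Z} |c_n|^2 = 181/2.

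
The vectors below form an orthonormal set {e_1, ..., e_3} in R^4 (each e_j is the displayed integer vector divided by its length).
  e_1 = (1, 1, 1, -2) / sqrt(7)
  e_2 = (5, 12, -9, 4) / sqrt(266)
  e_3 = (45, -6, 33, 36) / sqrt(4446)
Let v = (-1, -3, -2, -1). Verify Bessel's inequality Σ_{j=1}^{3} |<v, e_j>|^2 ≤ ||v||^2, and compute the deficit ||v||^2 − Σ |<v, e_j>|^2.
Σ |<v, e_j>|^2 = 114/13; ||v||^2 = 15; deficit = 81/13

Write each e_j = u_j / sqrt(<u_j, u_j>) where u_j is the displayed integer vector. Then <v, e_j> = <v, u_j> / sqrt(<u_j, u_j>), so |<v, e_j>|^2 = <v, u_j>^2 / <u_j, u_j>.
Coefficients: <v, e_1> = -4/sqrt(7), <v, e_2> = -27/sqrt(266), <v, e_3> = -129/sqrt(4446).
Square and sum: Σ |<v, e_j>|^2 = 114/13.
Compute ||v||^2 = v·v = 15.
Deficit = 15 − 114/13 = 81/13 ≥ 0, confirming Bessel's inequality. (The deficit equals ||v − Σ <v,e_j> e_j||^2, the squared distance from v to span{e_j}.)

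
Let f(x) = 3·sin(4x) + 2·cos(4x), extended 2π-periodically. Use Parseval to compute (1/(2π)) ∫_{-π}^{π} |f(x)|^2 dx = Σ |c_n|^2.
Σ |c_n|^2 = 13/2

Expand |f|^2 and use orthogonality of {sin(nx), cos(mx)} on [-π, π]:
  ∫_{-π}^{π} sin(nx)^2 dx = π, ∫ cos(mx)^2 dx = π, and cross terms integrate to 0.
So ∫_{-π}^{π} f(x)^2 dx = 3^2 · π + 2^2 · π = (9 + 4)π.
Divide by 2π: (9 + 4)/2 = 13/2.
By Parseval, this equals Σ |c_n|^2.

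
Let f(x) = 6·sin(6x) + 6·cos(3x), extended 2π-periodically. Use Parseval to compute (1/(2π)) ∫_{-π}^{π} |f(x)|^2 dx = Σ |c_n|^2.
Σ |c_n|^2 = 36

Expand |f|^2 and use orthogonality of {sin(nx), cos(mx)} on [-π, π]:
  ∫_{-π}^{π} sin(nx)^2 dx = π, ∫ cos(mx)^2 dx = π, and cross terms integrate to 0.
So ∫_{-π}^{π} f(x)^2 dx = 6^2 · π + 6^2 · π = (36 + 36)π.
Divide by 2π: (36 + 36)/2 = 36.
By Parseval, this equals Σ |c_n|^2.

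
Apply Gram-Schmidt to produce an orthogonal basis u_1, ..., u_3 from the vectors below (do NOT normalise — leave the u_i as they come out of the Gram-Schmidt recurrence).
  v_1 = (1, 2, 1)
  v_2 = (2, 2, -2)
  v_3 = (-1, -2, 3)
Orthogonal basis:
  u_1 = (1, 2, 1)
  u_2 = (4/3, 2/3, -8/3)
  u_3 = (6/7, -4/7, 2/7)

Apply the Gram-Schmidt recurrence
  u_1 = v_1
  u_i = v_i − Σ_{j<i} ((v_i · u_j) / (u_j · u_j)) · u_j.

Step by step this gives:
  u_1 = (1, 2, 1)
  u_2 = (4/3, 2/3, -8/3)
  u_3 = (6/7, -4/7, 2/7)

Orthogonality check:
  u_2 · u_1 = 0 (should be 0)
  u_3 · u_1 = 0 (should be 0)
  u_3 · u_2 = 0 (should be 0)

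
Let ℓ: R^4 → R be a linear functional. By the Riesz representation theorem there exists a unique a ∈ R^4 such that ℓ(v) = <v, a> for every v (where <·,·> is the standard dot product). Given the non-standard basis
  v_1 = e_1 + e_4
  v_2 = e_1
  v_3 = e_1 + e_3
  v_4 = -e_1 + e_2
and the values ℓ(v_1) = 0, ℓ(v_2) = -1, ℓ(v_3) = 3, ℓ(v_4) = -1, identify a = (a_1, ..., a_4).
a = (-1, -2, 4, 1)

Write a = (a_1, ..., a_4) in the standard basis. For each basis vector v_i, ℓ(v_i) = <v_i, a> is a linear equation in the a_j's. Collect the n equations into a matrix system V a = ℓ, where row i of V is v_i (expressed in the standard basis). Since V is invertible (lower-triangular with 1s on the diagonal, up to permutation), solve by back-substitution:
  V =
[[1, 0, 0, 1],
 [1, 0, 0, 0],
 [1, 0, 1, 0],
 [-1, 1, 0, 0]]
  V a = (0, -1, 3, -1)
Solving gives a = (-1, -2, 4, 1).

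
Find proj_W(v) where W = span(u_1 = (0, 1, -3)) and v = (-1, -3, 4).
proj_W(v) = (0, -3/2, 9/2)

Set up U = [u_1 | ... | u_1] ∈ R^(3×1). The projector onto W = col(U) is P = U (U^T U)^(-1) U^T.
Compute U^T U =
  [10],
and U^T v = (-15).
Solve U^T U · c = U^T v for the coefficients: c = (-3/2). The projection is proj_W(v) = U c.
Check: (v - proj_W(v)) · u_1 = 0  (should be 0).
Result: proj_W(v) = (0, -3/2, 9/2).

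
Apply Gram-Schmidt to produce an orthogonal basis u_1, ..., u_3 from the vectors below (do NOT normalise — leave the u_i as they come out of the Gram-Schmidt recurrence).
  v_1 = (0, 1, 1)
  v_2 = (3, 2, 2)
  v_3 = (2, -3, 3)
Orthogonal basis:
  u_1 = (0, 1, 1)
  u_2 = (3, 0, 0)
  u_3 = (0, -3, 3)

Apply the Gram-Schmidt recurrence
  u_1 = v_1
  u_i = v_i − Σ_{j<i} ((v_i · u_j) / (u_j · u_j)) · u_j.

Step by step this gives:
  u_1 = (0, 1, 1)
  u_2 = (3, 0, 0)
  u_3 = (0, -3, 3)

Orthogonality check:
  u_2 · u_1 = 0 (should be 0)
  u_3 · u_1 = 0 (should be 0)
  u_3 · u_2 = 0 (should be 0)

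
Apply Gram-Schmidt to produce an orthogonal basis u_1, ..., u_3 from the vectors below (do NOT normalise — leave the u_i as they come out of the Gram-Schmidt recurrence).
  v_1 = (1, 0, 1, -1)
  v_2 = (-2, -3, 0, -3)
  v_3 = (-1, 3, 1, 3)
Orthogonal basis:
  u_1 = (1, 0, 1, -1)
  u_2 = (-7/3, -3, -1/3, -8/3)
  u_3 = (-21/13, 12/13, 23/13, 2/13)

Apply the Gram-Schmidt recurrence
  u_1 = v_1
  u_i = v_i − Σ_{j<i} ((v_i · u_j) / (u_j · u_j)) · u_j.

Step by step this gives:
  u_1 = (1, 0, 1, -1)
  u_2 = (-7/3, -3, -1/3, -8/3)
  u_3 = (-21/13, 12/13, 23/13, 2/13)

Orthogonality check:
  u_2 · u_1 = 0 (should be 0)
  u_3 · u_1 = 0 (should be 0)
  u_3 · u_2 = 0 (should be 0)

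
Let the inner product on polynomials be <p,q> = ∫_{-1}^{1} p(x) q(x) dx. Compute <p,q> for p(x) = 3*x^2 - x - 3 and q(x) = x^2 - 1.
<p,q> = 16/5

Expand the product: p(x)·q(x) = 3*x^4 - x^3 - 6*x^2 + x + 3.
∫_{-1}^{1} of each monomial x^k gives [2/(k+1) if k even, 0 if k odd]. Integrating term-by-term (or equivalently evaluating the antiderivative F(x) = 3*x^5/5 - x^4/4 - 2*x^3 + x^2/2 + 3*x at the endpoints):
  F(1) − F(−1) = 37/20 − (-27/20) = 16/5.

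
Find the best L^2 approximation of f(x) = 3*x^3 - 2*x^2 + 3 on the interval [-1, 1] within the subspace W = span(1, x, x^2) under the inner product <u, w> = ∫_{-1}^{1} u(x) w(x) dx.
g(x) = -2*x^2 + 9*x/5 + 3

The best approximation g ∈ W is the orthogonal projection of f onto W. Writing g = a_0 + a_1 x + a_2 x^2, the coefficients solve the normal equations G · a = b where
  G_{ij} = <φ_i, φ_j> and b_i = <f, φ_i>, with φ_0 = 1, φ_1 = x, φ_2 = x^2.
G =
  [2, 0, 2/3]
  [0, 2/3, 0]
  [2/3, 0, 2/5],
b = (14/3, 6/5, 6/5).
Solving gives a_0 = 3, a_1 = 9/5, a_2 = -2, so
  g(x) = -2*x^2 + 9*x/5 + 3.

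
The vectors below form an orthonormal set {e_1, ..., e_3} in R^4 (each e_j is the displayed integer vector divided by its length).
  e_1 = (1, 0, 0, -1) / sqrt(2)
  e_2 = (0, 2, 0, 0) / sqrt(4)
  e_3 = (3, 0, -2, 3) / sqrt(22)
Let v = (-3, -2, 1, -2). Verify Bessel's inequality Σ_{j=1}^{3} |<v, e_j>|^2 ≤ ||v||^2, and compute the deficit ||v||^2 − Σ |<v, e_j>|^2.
Σ |<v, e_j>|^2 = 194/11; ||v||^2 = 18; deficit = 4/11

Write each e_j = u_j / sqrt(<u_j, u_j>) where u_j is the displayed integer vector. Then <v, e_j> = <v, u_j> / sqrt(<u_j, u_j>), so |<v, e_j>|^2 = <v, u_j>^2 / <u_j, u_j>.
Coefficients: <v, e_1> = -1/sqrt(2), <v, e_2> = -4/sqrt(4), <v, e_3> = -17/sqrt(22).
Square and sum: Σ |<v, e_j>|^2 = 194/11.
Compute ||v||^2 = v·v = 18.
Deficit = 18 − 194/11 = 4/11 ≥ 0, confirming Bessel's inequality. (The deficit equals ||v − Σ <v,e_j> e_j||^2, the squared distance from v to span{e_j}.)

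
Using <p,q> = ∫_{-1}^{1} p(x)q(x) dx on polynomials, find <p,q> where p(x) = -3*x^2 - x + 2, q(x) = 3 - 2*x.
<p,q> = 22/3

Expand the product: p(x)·q(x) = 6*x^3 - 7*x^2 - 7*x + 6.
∫_{-1}^{1} of each monomial x^k gives [2/(k+1) if k even, 0 if k odd]. Integrating term-by-term (or equivalently evaluating the antiderivative F(x) = 3*x^4/2 - 7*x^3/3 - 7*x^2/2 + 6*x at the endpoints):
  F(1) − F(−1) = 5/3 − (-17/3) = 22/3.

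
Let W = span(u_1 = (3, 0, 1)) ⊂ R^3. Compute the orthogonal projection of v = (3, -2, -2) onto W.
proj_W(v) = (21/10, 0, 7/10)

Set up U = [u_1 | ... | u_1] ∈ R^(3×1). The projector onto W = col(U) is P = U (U^T U)^(-1) U^T.
Compute U^T U =
  [10],
and U^T v = (7).
Solve U^T U · c = U^T v for the coefficients: c = (7/10). The projection is proj_W(v) = U c.
Check: (v - proj_W(v)) · u_1 = 0  (should be 0).
Result: proj_W(v) = (21/10, 0, 7/10).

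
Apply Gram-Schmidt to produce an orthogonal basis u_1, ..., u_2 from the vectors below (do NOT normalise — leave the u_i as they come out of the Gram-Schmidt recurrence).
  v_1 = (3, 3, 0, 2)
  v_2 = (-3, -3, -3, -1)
Orthogonal basis:
  u_1 = (3, 3, 0, 2)
  u_2 = (-3/11, -3/11, -3, 9/11)

Apply the Gram-Schmidt recurrence
  u_1 = v_1
  u_i = v_i − Σ_{j<i} ((v_i · u_j) / (u_j · u_j)) · u_j.

Step by step this gives:
  u_1 = (3, 3, 0, 2)
  u_2 = (-3/11, -3/11, -3, 9/11)

Orthogonality check:
  u_2 · u_1 = 0 (should be 0)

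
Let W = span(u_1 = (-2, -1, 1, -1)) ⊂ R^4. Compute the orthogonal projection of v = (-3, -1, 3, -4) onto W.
proj_W(v) = (-4, -2, 2, -2)

Set up U = [u_1 | ... | u_1] ∈ R^(4×1). The projector onto W = col(U) is P = U (U^T U)^(-1) U^T.
Compute U^T U =
  [7],
and U^T v = (14).
Solve U^T U · c = U^T v for the coefficients: c = (2). The projection is proj_W(v) = U c.
Check: (v - proj_W(v)) · u_1 = 0  (should be 0).
Result: proj_W(v) = (-4, -2, 2, -2).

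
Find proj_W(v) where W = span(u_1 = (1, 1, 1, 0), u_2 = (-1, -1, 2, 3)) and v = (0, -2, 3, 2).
proj_W(v) = (-3/5, -3/5, 11/5, 14/5)

Set up U = [u_1 | ... | u_2] ∈ R^(4×2). The projector onto W = col(U) is P = U (U^T U)^(-1) U^T.
Compute U^T U =
  [3, 0]
  [0, 15],
and U^T v = (1, 14).
Solve U^T U · c = U^T v for the coefficients: c = (1/3, 14/15). The projection is proj_W(v) = U c.
Check: (v - proj_W(v)) · u_1 = 0  (should be 0).
Check: (v - proj_W(v)) · u_2 = 0  (should be 0).
Result: proj_W(v) = (-3/5, -3/5, 11/5, 14/5).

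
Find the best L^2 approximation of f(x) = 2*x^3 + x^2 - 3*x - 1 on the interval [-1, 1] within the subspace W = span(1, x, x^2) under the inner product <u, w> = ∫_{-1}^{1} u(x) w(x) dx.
g(x) = x^2 - 9*x/5 - 1

The best approximation g ∈ W is the orthogonal projection of f onto W. Writing g = a_0 + a_1 x + a_2 x^2, the coefficients solve the normal equations G · a = b where
  G_{ij} = <φ_i, φ_j> and b_i = <f, φ_i>, with φ_0 = 1, φ_1 = x, φ_2 = x^2.
G =
  [2, 0, 2/3]
  [0, 2/3, 0]
  [2/3, 0, 2/5],
b = (-4/3, -6/5, -4/15).
Solving gives a_0 = -1, a_1 = -9/5, a_2 = 1, so
  g(x) = x^2 - 9*x/5 - 1.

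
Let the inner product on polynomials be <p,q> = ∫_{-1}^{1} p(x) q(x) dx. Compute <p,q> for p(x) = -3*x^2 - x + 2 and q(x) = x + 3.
<p,q> = 16/3

Expand the product: p(x)·q(x) = -3*x^3 - 10*x^2 - x + 6.
∫_{-1}^{1} of each monomial x^k gives [2/(k+1) if k even, 0 if k odd]. Integrating term-by-term (or equivalently evaluating the antiderivative F(x) = -3*x^4/4 - 10*x^3/3 - x^2/2 + 6*x at the endpoints):
  F(1) − F(−1) = 17/12 − (-47/12) = 16/3.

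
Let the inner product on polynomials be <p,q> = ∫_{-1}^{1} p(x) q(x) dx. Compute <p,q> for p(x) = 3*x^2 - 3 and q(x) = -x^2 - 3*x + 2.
<p,q> = -36/5

Expand the product: p(x)·q(x) = -3*x^4 - 9*x^3 + 9*x^2 + 9*x - 6.
∫_{-1}^{1} of each monomial x^k gives [2/(k+1) if k even, 0 if k odd]. Integrating term-by-term (or equivalently evaluating the antiderivative F(x) = -3*x^5/5 - 9*x^4/4 + 3*x^3 + 9*x^2/2 - 6*x at the endpoints):
  F(1) − F(−1) = -27/20 − (117/20) = -36/5.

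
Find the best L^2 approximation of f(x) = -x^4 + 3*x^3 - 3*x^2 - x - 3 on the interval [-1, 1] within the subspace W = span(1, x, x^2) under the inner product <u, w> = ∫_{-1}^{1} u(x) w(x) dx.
g(x) = -27*x^2/7 + 4*x/5 - 102/35

The best approximation g ∈ W is the orthogonal projection of f onto W. Writing g = a_0 + a_1 x + a_2 x^2, the coefficients solve the normal equations G · a = b where
  G_{ij} = <φ_i, φ_j> and b_i = <f, φ_i>, with φ_0 = 1, φ_1 = x, φ_2 = x^2.
G =
  [2, 0, 2/3]
  [0, 2/3, 0]
  [2/3, 0, 2/5],
b = (-42/5, 8/15, -122/35).
Solving gives a_0 = -102/35, a_1 = 4/5, a_2 = -27/7, so
  g(x) = -27*x^2/7 + 4*x/5 - 102/35.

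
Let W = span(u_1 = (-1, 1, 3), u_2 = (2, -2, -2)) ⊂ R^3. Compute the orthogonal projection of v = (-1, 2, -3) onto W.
proj_W(v) = (-3/2, 3/2, -3)

Set up U = [u_1 | ... | u_2] ∈ R^(3×2). The projector onto W = col(U) is P = U (U^T U)^(-1) U^T.
Compute U^T U =
  [11, -10]
  [-10, 12],
and U^T v = (-6, 0).
Solve U^T U · c = U^T v for the coefficients: c = (-9/4, -15/8). The projection is proj_W(v) = U c.
Check: (v - proj_W(v)) · u_1 = 0  (should be 0).
Check: (v - proj_W(v)) · u_2 = 0  (should be 0).
Result: proj_W(v) = (-3/2, 3/2, -3).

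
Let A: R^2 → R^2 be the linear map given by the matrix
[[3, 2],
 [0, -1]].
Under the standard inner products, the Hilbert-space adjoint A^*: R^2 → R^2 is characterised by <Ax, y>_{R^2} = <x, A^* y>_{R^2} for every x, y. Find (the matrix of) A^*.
A^* = A^T =
[[3, 0],
 [2, -1]]

For real matrices with standard dot products, the defining identity <Ax, y> = <x, A^* y> gives (Ax)^T y = x^T (A^*) y, i.e. x^T A^T y = x^T (A^*) y. Since this holds for all x, y, we must have A^* = A^T. Therefore
A^* =
[[3, 0],
 [2, -1]].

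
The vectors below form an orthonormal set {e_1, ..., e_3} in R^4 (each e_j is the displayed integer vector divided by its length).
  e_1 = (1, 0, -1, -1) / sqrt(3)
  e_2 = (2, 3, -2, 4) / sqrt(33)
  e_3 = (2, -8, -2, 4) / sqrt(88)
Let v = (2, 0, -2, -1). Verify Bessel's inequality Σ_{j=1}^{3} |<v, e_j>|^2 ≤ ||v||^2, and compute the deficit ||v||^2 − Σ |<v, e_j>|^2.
Σ |<v, e_j>|^2 = 9; ||v||^2 = 9; deficit = 0

Write each e_j = u_j / sqrt(<u_j, u_j>) where u_j is the displayed integer vector. Then <v, e_j> = <v, u_j> / sqrt(<u_j, u_j>), so |<v, e_j>|^2 = <v, u_j>^2 / <u_j, u_j>.
Coefficients: <v, e_1> = 5/sqrt(3), <v, e_2> = 4/sqrt(33), <v, e_3> = 4/sqrt(88).
Square and sum: Σ |<v, e_j>|^2 = 9.
Compute ||v||^2 = v·v = 9.
Deficit = 9 − 9 = 0 ≥ 0, confirming Bessel's inequality. (The deficit equals ||v − Σ <v,e_j> e_j||^2, the squared distance from v to span{e_j}.)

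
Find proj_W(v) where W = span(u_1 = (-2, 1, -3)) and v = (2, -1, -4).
proj_W(v) = (-1, 1/2, -3/2)

Set up U = [u_1 | ... | u_1] ∈ R^(3×1). The projector onto W = col(U) is P = U (U^T U)^(-1) U^T.
Compute U^T U =
  [14],
and U^T v = (7).
Solve U^T U · c = U^T v for the coefficients: c = (1/2). The projection is proj_W(v) = U c.
Check: (v - proj_W(v)) · u_1 = 0  (should be 0).
Result: proj_W(v) = (-1, 1/2, -3/2).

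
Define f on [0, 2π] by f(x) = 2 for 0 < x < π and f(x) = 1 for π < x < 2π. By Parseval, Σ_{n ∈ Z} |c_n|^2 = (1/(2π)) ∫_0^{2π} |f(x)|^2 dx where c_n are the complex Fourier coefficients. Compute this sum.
Σ |c_n|^2 = 5/2

Parseval equates the L^2 energy of f (normalised by 1/(2π)) with the ℓ^2 sum of its Fourier coefficients: (1/(2π)) ∫_0^{2π} |f|^2 = Σ |c_n|^2.
Compute the left side: (1/(2π)) [∫_0^π 2^2 dx + ∫_π^{2π} 1^2 dx] = (1/(2π)) · (4π + 1π) = (4 + 1)/2 = 5/2.
So Σ_{n ∈ Z} |c_n|^2 = 5/2.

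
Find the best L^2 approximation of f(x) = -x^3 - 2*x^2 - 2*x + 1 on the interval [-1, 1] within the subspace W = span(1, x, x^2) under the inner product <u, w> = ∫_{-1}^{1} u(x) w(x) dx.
g(x) = -2*x^2 - 13*x/5 + 1

The best approximation g ∈ W is the orthogonal projection of f onto W. Writing g = a_0 + a_1 x + a_2 x^2, the coefficients solve the normal equations G · a = b where
  G_{ij} = <φ_i, φ_j> and b_i = <f, φ_i>, with φ_0 = 1, φ_1 = x, φ_2 = x^2.
G =
  [2, 0, 2/3]
  [0, 2/3, 0]
  [2/3, 0, 2/5],
b = (2/3, -26/15, -2/15).
Solving gives a_0 = 1, a_1 = -13/5, a_2 = -2, so
  g(x) = -2*x^2 - 13*x/5 + 1.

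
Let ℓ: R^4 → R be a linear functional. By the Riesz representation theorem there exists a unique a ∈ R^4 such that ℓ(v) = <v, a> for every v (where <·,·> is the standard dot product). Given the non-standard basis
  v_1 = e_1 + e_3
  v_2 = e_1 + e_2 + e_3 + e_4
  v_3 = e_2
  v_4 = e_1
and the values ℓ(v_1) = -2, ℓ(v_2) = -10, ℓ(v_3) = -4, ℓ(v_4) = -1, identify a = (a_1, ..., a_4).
a = (-1, -4, -1, -4)

Write a = (a_1, ..., a_4) in the standard basis. For each basis vector v_i, ℓ(v_i) = <v_i, a> is a linear equation in the a_j's. Collect the n equations into a matrix system V a = ℓ, where row i of V is v_i (expressed in the standard basis). Since V is invertible (lower-triangular with 1s on the diagonal, up to permutation), solve by back-substitution:
  V =
[[1, 0, 1, 0],
 [1, 1, 1, 1],
 [0, 1, 0, 0],
 [1, 0, 0, 0]]
  V a = (-2, -10, -4, -1)
Solving gives a = (-1, -4, -1, -4).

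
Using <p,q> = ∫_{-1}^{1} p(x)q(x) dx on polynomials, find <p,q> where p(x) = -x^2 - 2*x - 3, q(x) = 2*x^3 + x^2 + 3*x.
<p,q> = -8

Expand the product: p(x)·q(x) = -2*x^5 - 5*x^4 - 11*x^3 - 9*x^2 - 9*x.
∫_{-1}^{1} of each monomial x^k gives [2/(k+1) if k even, 0 if k odd]. Integrating term-by-term (or equivalently evaluating the antiderivative F(x) = -x^6/3 - x^5 - 11*x^4/4 - 3*x^3 - 9*x^2/2 at the endpoints):
  F(1) − F(−1) = -139/12 − (-43/12) = -8.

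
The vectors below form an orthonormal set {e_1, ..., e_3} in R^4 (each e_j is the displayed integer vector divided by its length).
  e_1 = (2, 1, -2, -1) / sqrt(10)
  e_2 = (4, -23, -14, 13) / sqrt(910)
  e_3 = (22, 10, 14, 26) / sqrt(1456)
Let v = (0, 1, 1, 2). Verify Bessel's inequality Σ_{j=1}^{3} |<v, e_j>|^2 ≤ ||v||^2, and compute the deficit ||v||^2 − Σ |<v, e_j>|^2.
Σ |<v, e_j>|^2 = 5; ||v||^2 = 6; deficit = 1

Write each e_j = u_j / sqrt(<u_j, u_j>) where u_j is the displayed integer vector. Then <v, e_j> = <v, u_j> / sqrt(<u_j, u_j>), so |<v, e_j>|^2 = <v, u_j>^2 / <u_j, u_j>.
Coefficients: <v, e_1> = -3/sqrt(10), <v, e_2> = -11/sqrt(910), <v, e_3> = 76/sqrt(1456).
Square and sum: Σ |<v, e_j>|^2 = 5.
Compute ||v||^2 = v·v = 6.
Deficit = 6 − 5 = 1 ≥ 0, confirming Bessel's inequality. (The deficit equals ||v − Σ <v,e_j> e_j||^2, the squared distance from v to span{e_j}.)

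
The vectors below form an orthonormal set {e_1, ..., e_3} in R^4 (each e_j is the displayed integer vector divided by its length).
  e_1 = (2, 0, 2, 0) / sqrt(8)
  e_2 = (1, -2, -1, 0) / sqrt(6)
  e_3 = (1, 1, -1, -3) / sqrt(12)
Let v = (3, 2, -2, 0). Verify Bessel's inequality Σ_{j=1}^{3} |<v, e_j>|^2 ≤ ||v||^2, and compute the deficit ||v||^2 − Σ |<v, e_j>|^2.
Σ |<v, e_j>|^2 = 19/4; ||v||^2 = 17; deficit = 49/4

Write each e_j = u_j / sqrt(<u_j, u_j>) where u_j is the displayed integer vector. Then <v, e_j> = <v, u_j> / sqrt(<u_j, u_j>), so |<v, e_j>|^2 = <v, u_j>^2 / <u_j, u_j>.
Coefficients: <v, e_1> = 2/sqrt(8), <v, e_2> = 1/sqrt(6), <v, e_3> = 7/sqrt(12).
Square and sum: Σ |<v, e_j>|^2 = 19/4.
Compute ||v||^2 = v·v = 17.
Deficit = 17 − 19/4 = 49/4 ≥ 0, confirming Bessel's inequality. (The deficit equals ||v − Σ <v,e_j> e_j||^2, the squared distance from v to span{e_j}.)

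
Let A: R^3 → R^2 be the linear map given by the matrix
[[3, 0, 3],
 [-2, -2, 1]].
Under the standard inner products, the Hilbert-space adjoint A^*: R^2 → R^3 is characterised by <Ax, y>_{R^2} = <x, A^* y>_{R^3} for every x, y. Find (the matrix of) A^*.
A^* = A^T =
[[3, -2],
 [0, -2],
 [3, 1]]

For real matrices with standard dot products, the defining identity <Ax, y> = <x, A^* y> gives (Ax)^T y = x^T (A^*) y, i.e. x^T A^T y = x^T (A^*) y. Since this holds for all x, y, we must have A^* = A^T. Therefore
A^* =
[[3, -2],
 [0, -2],
 [3, 1]].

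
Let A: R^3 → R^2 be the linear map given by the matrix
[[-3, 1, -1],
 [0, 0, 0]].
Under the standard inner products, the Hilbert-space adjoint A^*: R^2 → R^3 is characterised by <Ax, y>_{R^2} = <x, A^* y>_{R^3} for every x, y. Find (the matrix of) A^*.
A^* = A^T =
[[-3, 0],
 [1, 0],
 [-1, 0]]

For real matrices with standard dot products, the defining identity <Ax, y> = <x, A^* y> gives (Ax)^T y = x^T (A^*) y, i.e. x^T A^T y = x^T (A^*) y. Since this holds for all x, y, we must have A^* = A^T. Therefore
A^* =
[[-3, 0],
 [1, 0],
 [-1, 0]].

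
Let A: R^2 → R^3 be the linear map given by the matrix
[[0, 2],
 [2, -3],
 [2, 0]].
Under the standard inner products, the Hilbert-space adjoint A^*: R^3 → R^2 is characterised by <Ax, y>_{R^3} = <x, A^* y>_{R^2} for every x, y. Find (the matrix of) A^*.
A^* = A^T =
[[0, 2, 2],
 [2, -3, 0]]

For real matrices with standard dot products, the defining identity <Ax, y> = <x, A^* y> gives (Ax)^T y = x^T (A^*) y, i.e. x^T A^T y = x^T (A^*) y. Since this holds for all x, y, we must have A^* = A^T. Therefore
A^* =
[[0, 2, 2],
 [2, -3, 0]].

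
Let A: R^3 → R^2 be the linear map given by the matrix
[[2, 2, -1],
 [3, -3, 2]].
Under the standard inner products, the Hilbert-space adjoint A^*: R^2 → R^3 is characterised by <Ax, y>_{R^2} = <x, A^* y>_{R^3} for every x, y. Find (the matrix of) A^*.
A^* = A^T =
[[2, 3],
 [2, -3],
 [-1, 2]]

For real matrices with standard dot products, the defining identity <Ax, y> = <x, A^* y> gives (Ax)^T y = x^T (A^*) y, i.e. x^T A^T y = x^T (A^*) y. Since this holds for all x, y, we must have A^* = A^T. Therefore
A^* =
[[2, 3],
 [2, -3],
 [-1, 2]].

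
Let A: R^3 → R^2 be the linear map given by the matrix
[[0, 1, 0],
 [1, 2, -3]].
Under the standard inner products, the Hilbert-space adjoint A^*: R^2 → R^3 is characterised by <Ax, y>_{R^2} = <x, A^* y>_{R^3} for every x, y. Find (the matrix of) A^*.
A^* = A^T =
[[0, 1],
 [1, 2],
 [0, -3]]

For real matrices with standard dot products, the defining identity <Ax, y> = <x, A^* y> gives (Ax)^T y = x^T (A^*) y, i.e. x^T A^T y = x^T (A^*) y. Since this holds for all x, y, we must have A^* = A^T. Therefore
A^* =
[[0, 1],
 [1, 2],
 [0, -3]].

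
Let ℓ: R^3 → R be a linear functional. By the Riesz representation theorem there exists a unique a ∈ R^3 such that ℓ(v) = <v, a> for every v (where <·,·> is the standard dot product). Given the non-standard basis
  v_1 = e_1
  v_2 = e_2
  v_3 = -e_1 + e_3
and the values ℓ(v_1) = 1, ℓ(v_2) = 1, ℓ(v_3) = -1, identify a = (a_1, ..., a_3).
a = (1, 1, 0)

Write a = (a_1, ..., a_3) in the standard basis. For each basis vector v_i, ℓ(v_i) = <v_i, a> is a linear equation in the a_j's. Collect the n equations into a matrix system V a = ℓ, where row i of V is v_i (expressed in the standard basis). Since V is invertible (lower-triangular with 1s on the diagonal, up to permutation), solve by back-substitution:
  V =
[[1, 0, 0],
 [0, 1, 0],
 [-1, 0, 1]]
  V a = (1, 1, -1)
Solving gives a = (1, 1, 0).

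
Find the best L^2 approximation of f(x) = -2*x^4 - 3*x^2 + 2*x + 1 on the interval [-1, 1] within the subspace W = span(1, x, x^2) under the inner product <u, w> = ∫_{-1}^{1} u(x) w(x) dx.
g(x) = -33*x^2/7 + 2*x + 41/35

The best approximation g ∈ W is the orthogonal projection of f onto W. Writing g = a_0 + a_1 x + a_2 x^2, the coefficients solve the normal equations G · a = b where
  G_{ij} = <φ_i, φ_j> and b_i = <f, φ_i>, with φ_0 = 1, φ_1 = x, φ_2 = x^2.
G =
  [2, 0, 2/3]
  [0, 2/3, 0]
  [2/3, 0, 2/5],
b = (-4/5, 4/3, -116/105).
Solving gives a_0 = 41/35, a_1 = 2, a_2 = -33/7, so
  g(x) = -33*x^2/7 + 2*x + 41/35.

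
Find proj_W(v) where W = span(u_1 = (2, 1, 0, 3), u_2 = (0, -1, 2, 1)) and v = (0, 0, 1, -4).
proj_W(v) = (-17/10, -4/5, -1/10, -13/5)

Set up U = [u_1 | ... | u_2] ∈ R^(4×2). The projector onto W = col(U) is P = U (U^T U)^(-1) U^T.
Compute U^T U =
  [14, 2]
  [2, 6],
and U^T v = (-12, -2).
Solve U^T U · c = U^T v for the coefficients: c = (-17/20, -1/20). The projection is proj_W(v) = U c.
Check: (v - proj_W(v)) · u_1 = 0  (should be 0).
Check: (v - proj_W(v)) · u_2 = 0  (should be 0).
Result: proj_W(v) = (-17/10, -4/5, -1/10, -13/5).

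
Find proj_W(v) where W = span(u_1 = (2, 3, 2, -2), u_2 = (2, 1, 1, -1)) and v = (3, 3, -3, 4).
proj_W(v) = (16/13, -7/13, 1/26, -1/26)

Set up U = [u_1 | ... | u_2] ∈ R^(4×2). The projector onto W = col(U) is P = U (U^T U)^(-1) U^T.
Compute U^T U =
  [21, 11]
  [11, 7],
and U^T v = (1, 2).
Solve U^T U · c = U^T v for the coefficients: c = (-15/26, 31/26). The projection is proj_W(v) = U c.
Check: (v - proj_W(v)) · u_1 = 0  (should be 0).
Check: (v - proj_W(v)) · u_2 = 0  (should be 0).
Result: proj_W(v) = (16/13, -7/13, 1/26, -1/26).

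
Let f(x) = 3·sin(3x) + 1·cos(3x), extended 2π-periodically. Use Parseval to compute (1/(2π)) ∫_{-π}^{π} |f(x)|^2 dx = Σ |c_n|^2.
Σ |c_n|^2 = 5

Expand |f|^2 and use orthogonality of {sin(nx), cos(mx)} on [-π, π]:
  ∫_{-π}^{π} sin(nx)^2 dx = π, ∫ cos(mx)^2 dx = π, and cross terms integrate to 0.
So ∫_{-π}^{π} f(x)^2 dx = 3^2 · π + 1^2 · π = (9 + 1)π.
Divide by 2π: (9 + 1)/2 = 5.
By Parseval, this equals Σ |c_n|^2.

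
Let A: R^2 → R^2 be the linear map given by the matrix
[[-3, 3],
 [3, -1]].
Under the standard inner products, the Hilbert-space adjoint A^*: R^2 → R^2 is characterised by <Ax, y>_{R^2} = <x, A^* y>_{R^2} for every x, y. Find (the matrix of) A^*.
A^* = A^T =
[[-3, 3],
 [3, -1]]

For real matrices with standard dot products, the defining identity <Ax, y> = <x, A^* y> gives (Ax)^T y = x^T (A^*) y, i.e. x^T A^T y = x^T (A^*) y. Since this holds for all x, y, we must have A^* = A^T. Therefore
A^* =
[[-3, 3],
 [3, -1]].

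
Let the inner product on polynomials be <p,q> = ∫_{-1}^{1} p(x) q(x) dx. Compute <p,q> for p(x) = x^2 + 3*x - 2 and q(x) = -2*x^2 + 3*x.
<p,q> = 118/15

Expand the product: p(x)·q(x) = -2*x^4 - 3*x^3 + 13*x^2 - 6*x.
∫_{-1}^{1} of each monomial x^k gives [2/(k+1) if k even, 0 if k odd]. Integrating term-by-term (or equivalently evaluating the antiderivative F(x) = -2*x^5/5 - 3*x^4/4 + 13*x^3/3 - 3*x^2 at the endpoints):
  F(1) − F(−1) = 11/60 − (-461/60) = 118/15.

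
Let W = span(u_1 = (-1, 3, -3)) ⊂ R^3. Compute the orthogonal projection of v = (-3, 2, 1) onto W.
proj_W(v) = (-6/19, 18/19, -18/19)

Set up U = [u_1 | ... | u_1] ∈ R^(3×1). The projector onto W = col(U) is P = U (U^T U)^(-1) U^T.
Compute U^T U =
  [19],
and U^T v = (6).
Solve U^T U · c = U^T v for the coefficients: c = (6/19). The projection is proj_W(v) = U c.
Check: (v - proj_W(v)) · u_1 = 0  (should be 0).
Result: proj_W(v) = (-6/19, 18/19, -18/19).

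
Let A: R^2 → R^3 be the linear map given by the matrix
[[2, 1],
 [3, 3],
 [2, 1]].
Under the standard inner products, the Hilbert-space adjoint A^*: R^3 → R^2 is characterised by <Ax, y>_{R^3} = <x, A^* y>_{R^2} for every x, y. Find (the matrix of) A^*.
A^* = A^T =
[[2, 3, 2],
 [1, 3, 1]]

For real matrices with standard dot products, the defining identity <Ax, y> = <x, A^* y> gives (Ax)^T y = x^T (A^*) y, i.e. x^T A^T y = x^T (A^*) y. Since this holds for all x, y, we must have A^* = A^T. Therefore
A^* =
[[2, 3, 2],
 [1, 3, 1]].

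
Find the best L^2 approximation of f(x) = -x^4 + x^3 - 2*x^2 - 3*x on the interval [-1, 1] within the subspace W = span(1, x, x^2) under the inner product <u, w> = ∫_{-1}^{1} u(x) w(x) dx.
g(x) = -20*x^2/7 - 12*x/5 + 3/35

The best approximation g ∈ W is the orthogonal projection of f onto W. Writing g = a_0 + a_1 x + a_2 x^2, the coefficients solve the normal equations G · a = b where
  G_{ij} = <φ_i, φ_j> and b_i = <f, φ_i>, with φ_0 = 1, φ_1 = x, φ_2 = x^2.
G =
  [2, 0, 2/3]
  [0, 2/3, 0]
  [2/3, 0, 2/5],
b = (-26/15, -8/5, -38/35).
Solving gives a_0 = 3/35, a_1 = -12/5, a_2 = -20/7, so
  g(x) = -20*x^2/7 - 12*x/5 + 3/35.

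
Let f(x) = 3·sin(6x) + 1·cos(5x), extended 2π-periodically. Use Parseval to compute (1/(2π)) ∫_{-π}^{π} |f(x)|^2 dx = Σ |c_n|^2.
Σ |c_n|^2 = 5

Expand |f|^2 and use orthogonality of {sin(nx), cos(mx)} on [-π, π]:
  ∫_{-π}^{π} sin(nx)^2 dx = π, ∫ cos(mx)^2 dx = π, and cross terms integrate to 0.
So ∫_{-π}^{π} f(x)^2 dx = 3^2 · π + 1^2 · π = (9 + 1)π.
Divide by 2π: (9 + 1)/2 = 5.
By Parseval, this equals Σ |c_n|^2.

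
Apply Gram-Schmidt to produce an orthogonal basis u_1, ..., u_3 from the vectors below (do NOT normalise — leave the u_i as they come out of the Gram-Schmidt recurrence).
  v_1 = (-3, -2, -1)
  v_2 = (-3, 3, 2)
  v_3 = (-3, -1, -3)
Orthogonal basis:
  u_1 = (-3, -2, -1)
  u_2 = (-39/14, 22/7, 29/14)
  u_3 = (-39/307, 351/307, -585/307)

Apply the Gram-Schmidt recurrence
  u_1 = v_1
  u_i = v_i − Σ_{j<i} ((v_i · u_j) / (u_j · u_j)) · u_j.

Step by step this gives:
  u_1 = (-3, -2, -1)
  u_2 = (-39/14, 22/7, 29/14)
  u_3 = (-39/307, 351/307, -585/307)

Orthogonality check:
  u_2 · u_1 = 0 (should be 0)
  u_3 · u_1 = 0 (should be 0)
  u_3 · u_2 = 0 (should be 0)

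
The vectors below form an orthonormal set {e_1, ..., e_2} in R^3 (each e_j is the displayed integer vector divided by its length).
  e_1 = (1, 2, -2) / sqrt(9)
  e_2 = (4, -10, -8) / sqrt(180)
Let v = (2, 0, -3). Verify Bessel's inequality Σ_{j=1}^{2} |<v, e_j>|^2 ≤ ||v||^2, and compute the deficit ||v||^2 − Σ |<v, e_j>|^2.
Σ |<v, e_j>|^2 = 64/5; ||v||^2 = 13; deficit = 1/5

Write each e_j = u_j / sqrt(<u_j, u_j>) where u_j is the displayed integer vector. Then <v, e_j> = <v, u_j> / sqrt(<u_j, u_j>), so |<v, e_j>|^2 = <v, u_j>^2 / <u_j, u_j>.
Coefficients: <v, e_1> = 8/sqrt(9), <v, e_2> = 32/sqrt(180).
Square and sum: Σ |<v, e_j>|^2 = 64/5.
Compute ||v||^2 = v·v = 13.
Deficit = 13 − 64/5 = 1/5 ≥ 0, confirming Bessel's inequality. (The deficit equals ||v − Σ <v,e_j> e_j||^2, the squared distance from v to span{e_j}.)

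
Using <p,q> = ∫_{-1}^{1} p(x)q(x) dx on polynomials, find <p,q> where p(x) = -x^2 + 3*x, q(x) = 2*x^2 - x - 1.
<p,q> = -32/15

Expand the product: p(x)·q(x) = -2*x^4 + 7*x^3 - 2*x^2 - 3*x.
∫_{-1}^{1} of each monomial x^k gives [2/(k+1) if k even, 0 if k odd]. Integrating term-by-term (or equivalently evaluating the antiderivative F(x) = -2*x^5/5 + 7*x^4/4 - 2*x^3/3 - 3*x^2/2 at the endpoints):
  F(1) − F(−1) = -49/60 − (79/60) = -32/15.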